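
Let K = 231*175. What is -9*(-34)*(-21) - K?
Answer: -46851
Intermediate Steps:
K = 40425
-9*(-34)*(-21) - K = -9*(-34)*(-21) - 1*40425 = 306*(-21) - 40425 = -6426 - 40425 = -46851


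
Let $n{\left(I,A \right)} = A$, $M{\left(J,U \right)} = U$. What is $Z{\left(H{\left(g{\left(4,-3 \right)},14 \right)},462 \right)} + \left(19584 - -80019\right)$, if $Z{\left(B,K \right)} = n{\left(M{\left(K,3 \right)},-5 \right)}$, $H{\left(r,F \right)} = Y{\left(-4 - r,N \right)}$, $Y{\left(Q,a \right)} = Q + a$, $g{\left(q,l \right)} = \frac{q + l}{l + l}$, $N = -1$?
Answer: $99598$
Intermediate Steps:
$g{\left(q,l \right)} = \frac{l + q}{2 l}$
$H{\left(r,F \right)} = -5 - r$ ($H{\left(r,F \right)} = \left(-4 - r\right) - 1 = -5 - r$)
$Z{\left(B,K \right)} = -5$
$Z{\left(H{\left(g{\left(4,-3 \right)},14 \right)},462 \right)} + \left(19584 - -80019\right) = -5 + \left(19584 - -80019\right) = -5 + \left(19584 + 80019\right) = -5 + 99603 = 99598$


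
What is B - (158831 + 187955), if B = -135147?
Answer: -481933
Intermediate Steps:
B - (158831 + 187955) = -135147 - (158831 + 187955) = -135147 - 1*346786 = -135147 - 346786 = -481933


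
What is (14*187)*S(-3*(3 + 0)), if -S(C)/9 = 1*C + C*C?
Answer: -1696464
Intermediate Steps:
S(C) = -9*C - 9*C**2 (S(C) = -9*(1*C + C*C) = -9*(C + C**2) = -9*C - 9*C**2)
(14*187)*S(-3*(3 + 0)) = (14*187)*(-9*(-3*(3 + 0))*(1 - 3*(3 + 0))) = 2618*(-9*(-3*3)*(1 - 3*3)) = 2618*(-9*(-9)*(1 - 9)) = 2618*(-9*(-9)*(-8)) = 2618*(-648) = -1696464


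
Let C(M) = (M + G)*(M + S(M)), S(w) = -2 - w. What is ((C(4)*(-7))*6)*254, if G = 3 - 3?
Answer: 85344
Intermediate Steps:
G = 0
C(M) = -2*M (C(M) = (M + 0)*(M + (-2 - M)) = M*(-2) = -2*M)
((C(4)*(-7))*6)*254 = ((-2*4*(-7))*6)*254 = (-8*(-7)*6)*254 = (56*6)*254 = 336*254 = 85344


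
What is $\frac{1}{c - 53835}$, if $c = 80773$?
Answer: $\frac{1}{26938} \approx 3.7122 \cdot 10^{-5}$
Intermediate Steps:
$\frac{1}{c - 53835} = \frac{1}{80773 - 53835} = \frac{1}{26938}$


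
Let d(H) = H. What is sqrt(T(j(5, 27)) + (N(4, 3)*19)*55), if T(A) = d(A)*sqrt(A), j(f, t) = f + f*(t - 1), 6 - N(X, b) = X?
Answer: sqrt(2090 + 405*sqrt(15)) ≈ 60.486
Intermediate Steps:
N(X, b) = 6 - X
j(f, t) = f + f*(-1 + t)
T(A) = A**(3/2) (T(A) = A*sqrt(A) = A**(3/2))
sqrt(T(j(5, 27)) + (N(4, 3)*19)*55) = sqrt((5*27)**(3/2) + ((6 - 1*4)*19)*55) = sqrt(135**(3/2) + ((6 - 4)*19)*55) = sqrt(405*sqrt(15) + (2*19)*55) = sqrt(405*sqrt(15) + 38*55) = sqrt(405*sqrt(15) + 2090) = sqrt(2090 + 405*sqrt(15))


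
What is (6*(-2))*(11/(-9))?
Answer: 44/3 ≈ 14.667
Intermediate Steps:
(6*(-2))*(11/(-9)) = -132*(-1)/9 = -12*(-11/9) = 44/3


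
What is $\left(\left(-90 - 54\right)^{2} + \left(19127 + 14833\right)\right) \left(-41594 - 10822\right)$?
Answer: $-2866945536$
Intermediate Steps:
$\left(\left(-90 - 54\right)^{2} + \left(19127 + 14833\right)\right) \left(-41594 - 10822\right) = \left(\left(-144\right)^{2} + 33960\right) \left(-52416\right) = \left(20736 + 33960\right) \left(-52416\right) = 54696 \left(-52416\right) = -2866945536$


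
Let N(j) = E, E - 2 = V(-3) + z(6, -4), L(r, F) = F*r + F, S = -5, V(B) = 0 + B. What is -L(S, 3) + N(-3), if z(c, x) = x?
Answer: 7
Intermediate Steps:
V(B) = B
L(r, F) = F + F*r
E = -5 (E = 2 + (-3 - 4) = 2 - 7 = -5)
N(j) = -5
-L(S, 3) + N(-3) = -3*(1 - 5) - 5 = -3*(-4) - 5 = -1*(-12) - 5 = 12 - 5 = 7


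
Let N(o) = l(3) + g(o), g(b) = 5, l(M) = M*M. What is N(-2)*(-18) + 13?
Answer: -239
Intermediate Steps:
l(M) = M²
N(o) = 14 (N(o) = 3² + 5 = 9 + 5 = 14)
N(-2)*(-18) + 13 = 14*(-18) + 13 = -252 + 13 = -239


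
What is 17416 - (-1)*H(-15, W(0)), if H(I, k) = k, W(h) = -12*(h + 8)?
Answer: 17320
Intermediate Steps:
W(h) = -96 - 12*h (W(h) = -12*(8 + h) = -96 - 12*h)
17416 - (-1)*H(-15, W(0)) = 17416 - (-1)*(-96 - 12*0) = 17416 - (-1)*(-96 + 0) = 17416 - (-1)*(-96) = 17416 - 1*96 = 17416 - 96 = 17320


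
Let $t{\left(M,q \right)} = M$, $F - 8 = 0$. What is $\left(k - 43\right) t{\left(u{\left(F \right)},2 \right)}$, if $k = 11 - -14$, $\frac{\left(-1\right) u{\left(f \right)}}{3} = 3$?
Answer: $162$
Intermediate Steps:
$F = 8$ ($F = 8 + 0 = 8$)
$u{\left(f \right)} = -9$ ($u{\left(f \right)} = \left(-3\right) 3 = -9$)
$k = 25$ ($k = 11 + 14 = 25$)
$\left(k - 43\right) t{\left(u{\left(F \right)},2 \right)} = \left(25 - 43\right) \left(-9\right) = \left(-18\right) \left(-9\right) = 162$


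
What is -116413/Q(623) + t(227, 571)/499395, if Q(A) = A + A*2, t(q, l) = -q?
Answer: -19378831466/311123085 ≈ -62.287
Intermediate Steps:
Q(A) = 3*A (Q(A) = A + 2*A = 3*A)
-116413/Q(623) + t(227, 571)/499395 = -116413/(3*623) - 1*227/499395 = -116413/1869 - 227*1/499395 = -116413*1/1869 - 227/499395 = -116413/1869 - 227/499395 = -19378831466/311123085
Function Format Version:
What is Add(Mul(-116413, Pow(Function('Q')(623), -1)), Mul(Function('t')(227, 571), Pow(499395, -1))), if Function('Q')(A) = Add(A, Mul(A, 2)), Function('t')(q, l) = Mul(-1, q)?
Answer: Rational(-19378831466, 311123085) ≈ -62.287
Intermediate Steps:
Function('Q')(A) = Mul(3, A) (Function('Q')(A) = Add(A, Mul(2, A)) = Mul(3, A))
Add(Mul(-116413, Pow(Function('Q')(623), -1)), Mul(Function('t')(227, 571), Pow(499395, -1))) = Add(Mul(-116413, Pow(Mul(3, 623), -1)), Mul(Mul(-1, 227), Pow(499395, -1))) = Add(Mul(-116413, Pow(1869, -1)), Mul(-227, Rational(1, 499395))) = Add(Mul(-116413, Rational(1, 1869)), Rational(-227, 499395)) = Add(Rational(-116413, 1869), Rational(-227, 499395)) = Rational(-19378831466, 311123085)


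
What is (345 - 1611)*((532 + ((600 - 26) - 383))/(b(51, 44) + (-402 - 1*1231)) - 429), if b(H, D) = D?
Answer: 863923464/1589 ≈ 5.4369e+5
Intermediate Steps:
(345 - 1611)*((532 + ((600 - 26) - 383))/(b(51, 44) + (-402 - 1*1231)) - 429) = (345 - 1611)*((532 + ((600 - 26) - 383))/(44 + (-402 - 1*1231)) - 429) = -1266*((532 + (574 - 383))/(44 + (-402 - 1231)) - 429) = -1266*((532 + 191)/(44 - 1633) - 429) = -1266*(723/(-1589) - 429) = -1266*(723*(-1/1589) - 429) = -1266*(-723/1589 - 429) = -1266*(-682404/1589) = 863923464/1589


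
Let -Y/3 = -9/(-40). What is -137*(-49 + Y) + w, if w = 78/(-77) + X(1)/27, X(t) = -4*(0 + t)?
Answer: 565846741/83160 ≈ 6804.3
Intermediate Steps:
Y = -27/40 (Y = -(-27)/(-40) = -(-27)*(-1)/40 = -3*9/40 = -27/40 ≈ -0.67500)
X(t) = -4*t
w = -2414/2079 (w = 78/(-77) - 4*1/27 = 78*(-1/77) - 4*1/27 = -78/77 - 4/27 = -2414/2079 ≈ -1.1611)
-137*(-49 + Y) + w = -137*(-49 - 27/40) - 2414/2079 = -137*(-1987/40) - 2414/2079 = 272219/40 - 2414/2079 = 565846741/83160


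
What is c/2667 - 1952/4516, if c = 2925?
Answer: 666943/1003681 ≈ 0.66450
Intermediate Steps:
c/2667 - 1952/4516 = 2925/2667 - 1952/4516 = 2925*(1/2667) - 1952*1/4516 = 975/889 - 488/1129 = 666943/1003681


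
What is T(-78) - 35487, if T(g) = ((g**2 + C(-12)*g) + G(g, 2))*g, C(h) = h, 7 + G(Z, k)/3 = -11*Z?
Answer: -782181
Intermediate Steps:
G(Z, k) = -21 - 33*Z (G(Z, k) = -21 + 3*(-11*Z) = -21 - 33*Z)
T(g) = g*(-21 + g**2 - 45*g) (T(g) = ((g**2 - 12*g) + (-21 - 33*g))*g = (-21 + g**2 - 45*g)*g = g*(-21 + g**2 - 45*g))
T(-78) - 35487 = -78*(-21 + (-78)**2 - 45*(-78)) - 35487 = -78*(-21 + 6084 + 3510) - 35487 = -78*9573 - 35487 = -746694 - 35487 = -782181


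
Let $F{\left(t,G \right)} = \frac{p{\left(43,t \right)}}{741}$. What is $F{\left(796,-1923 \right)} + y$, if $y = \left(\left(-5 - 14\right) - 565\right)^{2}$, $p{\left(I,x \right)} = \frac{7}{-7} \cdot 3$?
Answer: $\frac{84240831}{247} \approx 3.4106 \cdot 10^{5}$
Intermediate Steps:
$p{\left(I,x \right)} = -3$ ($p{\left(I,x \right)} = 7 \left(- \frac{1}{7}\right) 3 = \left(-1\right) 3 = -3$)
$F{\left(t,G \right)} = - \frac{1}{247}$ ($F{\left(t,G \right)} = - \frac{3}{741} = \left(-3\right) \frac{1}{741} = - \frac{1}{247}$)
$y = 341056$ ($y = \left(\left(-5 - 14\right) - 565\right)^{2} = \left(-19 - 565\right)^{2} = \left(-584\right)^{2} = 341056$)
$F{\left(796,-1923 \right)} + y = - \frac{1}{247} + 341056 = \frac{84240831}{247}$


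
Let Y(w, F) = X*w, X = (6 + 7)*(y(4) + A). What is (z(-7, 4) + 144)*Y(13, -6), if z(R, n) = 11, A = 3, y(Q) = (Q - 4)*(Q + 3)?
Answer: 78585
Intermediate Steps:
y(Q) = (-4 + Q)*(3 + Q)
X = 39 (X = (6 + 7)*((-12 + 4² - 1*4) + 3) = 13*((-12 + 16 - 4) + 3) = 13*(0 + 3) = 13*3 = 39)
Y(w, F) = 39*w
(z(-7, 4) + 144)*Y(13, -6) = (11 + 144)*(39*13) = 155*507 = 78585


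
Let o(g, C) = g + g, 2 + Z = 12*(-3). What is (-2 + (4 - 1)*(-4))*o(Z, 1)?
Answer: 1064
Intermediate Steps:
Z = -38 (Z = -2 + 12*(-3) = -2 - 36 = -38)
o(g, C) = 2*g
(-2 + (4 - 1)*(-4))*o(Z, 1) = (-2 + (4 - 1)*(-4))*(2*(-38)) = (-2 + 3*(-4))*(-76) = (-2 - 12)*(-76) = -14*(-76) = 1064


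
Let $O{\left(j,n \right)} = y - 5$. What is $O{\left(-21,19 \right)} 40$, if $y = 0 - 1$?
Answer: $-240$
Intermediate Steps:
$y = -1$
$O{\left(j,n \right)} = -6$ ($O{\left(j,n \right)} = -1 - 5 = -6$)
$O{\left(-21,19 \right)} 40 = \left(-6\right) 40 = -240$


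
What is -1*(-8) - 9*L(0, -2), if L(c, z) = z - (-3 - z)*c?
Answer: 26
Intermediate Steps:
L(c, z) = z - c*(-3 - z)
-1*(-8) - 9*L(0, -2) = -1*(-8) - 9*(-2 + 3*0 + 0*(-2)) = 8 - 9*(-2 + 0 + 0) = 8 - 9*(-2) = 8 + 18 = 26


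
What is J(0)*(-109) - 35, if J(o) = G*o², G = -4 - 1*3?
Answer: -35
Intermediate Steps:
G = -7 (G = -4 - 3 = -7)
J(o) = -7*o²
J(0)*(-109) - 35 = -7*0²*(-109) - 35 = -7*0*(-109) - 35 = 0*(-109) - 35 = 0 - 35 = -35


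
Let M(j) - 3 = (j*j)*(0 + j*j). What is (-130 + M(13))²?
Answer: 808492356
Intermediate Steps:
M(j) = 3 + j⁴ (M(j) = 3 + (j*j)*(0 + j*j) = 3 + j²*(0 + j²) = 3 + j²*j² = 3 + j⁴)
(-130 + M(13))² = (-130 + (3 + 13⁴))² = (-130 + (3 + 28561))² = (-130 + 28564)² = 28434² = 808492356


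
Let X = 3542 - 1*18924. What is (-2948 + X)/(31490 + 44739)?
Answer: -18330/76229 ≈ -0.24046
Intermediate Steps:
X = -15382 (X = 3542 - 18924 = -15382)
(-2948 + X)/(31490 + 44739) = (-2948 - 15382)/(31490 + 44739) = -18330/76229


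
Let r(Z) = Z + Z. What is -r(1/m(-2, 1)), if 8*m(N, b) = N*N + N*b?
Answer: -8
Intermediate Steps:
m(N, b) = N**2/8 + N*b/8 (m(N, b) = (N*N + N*b)/8 = (N**2 + N*b)/8 = N**2/8 + N*b/8)
r(Z) = 2*Z
-r(1/m(-2, 1)) = -2/((1/8)*(-2)*(-2 + 1)) = -2/((1/8)*(-2)*(-1)) = -2/1/4 = -2*4 = -1*8 = -8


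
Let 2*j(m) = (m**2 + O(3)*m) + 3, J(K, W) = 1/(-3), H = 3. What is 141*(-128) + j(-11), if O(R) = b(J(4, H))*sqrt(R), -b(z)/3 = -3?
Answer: -17986 - 99*sqrt(3)/2 ≈ -18072.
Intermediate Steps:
J(K, W) = -1/3
b(z) = 9 (b(z) = -3*(-3) = 9)
O(R) = 9*sqrt(R)
j(m) = 3/2 + m**2/2 + 9*m*sqrt(3)/2 (j(m) = ((m**2 + (9*sqrt(3))*m) + 3)/2 = ((m**2 + 9*m*sqrt(3)) + 3)/2 = (3 + m**2 + 9*m*sqrt(3))/2 = 3/2 + m**2/2 + 9*m*sqrt(3)/2)
141*(-128) + j(-11) = 141*(-128) + (3/2 + (1/2)*(-11)**2 + (9/2)*(-11)*sqrt(3)) = -18048 + (3/2 + (1/2)*121 - 99*sqrt(3)/2) = -18048 + (3/2 + 121/2 - 99*sqrt(3)/2) = -18048 + (62 - 99*sqrt(3)/2) = -17986 - 99*sqrt(3)/2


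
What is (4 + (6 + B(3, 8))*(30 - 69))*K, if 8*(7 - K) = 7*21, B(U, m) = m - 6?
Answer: 7007/2 ≈ 3503.5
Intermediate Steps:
B(U, m) = -6 + m
K = -91/8 (K = 7 - 7*21/8 = 7 - ⅛*147 = 7 - 147/8 = -91/8 ≈ -11.375)
(4 + (6 + B(3, 8))*(30 - 69))*K = (4 + (6 + (-6 + 8))*(30 - 69))*(-91/8) = (4 + (6 + 2)*(-39))*(-91/8) = (4 + 8*(-39))*(-91/8) = (4 - 312)*(-91/8) = -308*(-91/8) = 7007/2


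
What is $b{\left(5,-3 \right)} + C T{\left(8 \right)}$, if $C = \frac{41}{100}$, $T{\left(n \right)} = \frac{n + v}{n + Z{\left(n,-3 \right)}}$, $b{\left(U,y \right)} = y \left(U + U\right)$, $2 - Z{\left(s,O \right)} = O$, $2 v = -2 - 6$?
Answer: $- \frac{9709}{325} \approx -29.874$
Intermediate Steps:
$v = -4$ ($v = \frac{-2 - 6}{2} = \frac{1}{2} \left(-8\right) = -4$)
$Z{\left(s,O \right)} = 2 - O$
$b{\left(U,y \right)} = 2 U y$ ($b{\left(U,y \right)} = y 2 U = 2 U y$)
$T{\left(n \right)} = \frac{-4 + n}{5 + n}$ ($T{\left(n \right)} = \frac{n - 4}{n + \left(2 - -3\right)} = \frac{-4 + n}{n + \left(2 + 3\right)} = \frac{-4 + n}{n + 5} = \frac{-4 + n}{5 + n}$)
$C = \frac{41}{100}$ ($C = 41 \cdot \frac{1}{100} = \frac{41}{100} \approx 0.41$)
$b{\left(5,-3 \right)} + C T{\left(8 \right)} = 2 \cdot 5 \left(-3\right) + \frac{41 \frac{-4 + 8}{5 + 8}}{100} = -30 + \frac{41 \cdot \frac{1}{13} \cdot 4}{100} = -30 + \frac{41}{100} \cdot \frac{4}{13} = -30 + \frac{41}{325} = - \frac{9709}{325}$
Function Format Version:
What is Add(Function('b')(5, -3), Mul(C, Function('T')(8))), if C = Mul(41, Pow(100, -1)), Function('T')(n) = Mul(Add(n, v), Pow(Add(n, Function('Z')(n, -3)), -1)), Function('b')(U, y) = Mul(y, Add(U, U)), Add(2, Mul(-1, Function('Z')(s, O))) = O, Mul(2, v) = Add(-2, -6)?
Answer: Rational(-9709, 325) ≈ -29.874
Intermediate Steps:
v = -4 (v = Mul(Rational(1, 2), Add(-2, -6)) = Mul(Rational(1, 2), -8) = -4)
Function('Z')(s, O) = Add(2, Mul(-1, O))
Function('b')(U, y) = Mul(2, U, y) (Function('b')(U, y) = Mul(y, Mul(2, U)) = Mul(2, U, y))
Function('T')(n) = Mul(Pow(Add(5, n), -1), Add(-4, n)) (Function('T')(n) = Mul(Add(n, -4), Pow(Add(n, Add(2, Mul(-1, -3))), -1)) = Mul(Add(-4, n), Pow(Add(n, Add(2, 3)), -1)) = Mul(Add(-4, n), Pow(Add(n, 5), -1)) = Mul(Add(-4, n), Pow(Add(5, n), -1)) = Mul(Pow(Add(5, n), -1), Add(-4, n)))
C = Rational(41, 100) (C = Mul(41, Rational(1, 100)) = Rational(41, 100) ≈ 0.41000)
Add(Function('b')(5, -3), Mul(C, Function('T')(8))) = Add(Mul(2, 5, -3), Mul(Rational(41, 100), Mul(Pow(Add(5, 8), -1), Add(-4, 8)))) = Add(-30, Mul(Rational(41, 100), Mul(Pow(13, -1), 4))) = Add(-30, Mul(Rational(41, 100), Mul(Rational(1, 13), 4))) = Add(-30, Mul(Rational(41, 100), Rational(4, 13))) = Add(-30, Rational(41, 325)) = Rational(-9709, 325)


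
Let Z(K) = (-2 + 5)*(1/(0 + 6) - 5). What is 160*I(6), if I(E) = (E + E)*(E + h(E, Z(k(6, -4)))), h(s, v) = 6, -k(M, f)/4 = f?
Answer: 23040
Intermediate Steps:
k(M, f) = -4*f
Z(K) = -29/2 (Z(K) = 3*(1/6 - 5) = 3*(⅙ - 5) = 3*(-29/6) = -29/2)
I(E) = 2*E*(6 + E) (I(E) = (E + E)*(E + 6) = (2*E)*(6 + E) = 2*E*(6 + E))
160*I(6) = 160*(2*6*(6 + 6)) = 160*(2*6*12) = 160*144 = 23040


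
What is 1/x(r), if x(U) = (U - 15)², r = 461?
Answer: 1/198916 ≈ 5.0273e-6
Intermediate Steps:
x(U) = (-15 + U)²
1/x(r) = 1/((-15 + 461)²) = 1/(446²) = 1/198916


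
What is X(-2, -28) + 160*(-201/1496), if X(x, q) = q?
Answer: -9256/187 ≈ -49.497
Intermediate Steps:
X(-2, -28) + 160*(-201/1496) = -28 + 160*(-201/1496) = -28 - 4020/187 = -9256/187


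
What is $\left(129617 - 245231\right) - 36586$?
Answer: $-152200$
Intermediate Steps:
$\left(129617 - 245231\right) - 36586 = -115614 + \left(-54732 + 18146\right) = -115614 - 36586 = -152200$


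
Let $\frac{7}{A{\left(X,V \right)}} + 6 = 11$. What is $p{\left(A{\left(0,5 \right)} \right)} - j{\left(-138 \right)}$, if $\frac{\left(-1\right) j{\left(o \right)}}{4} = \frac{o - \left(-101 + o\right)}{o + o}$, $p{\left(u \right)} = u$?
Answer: $- \frac{22}{345} \approx -0.063768$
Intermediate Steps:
$A{\left(X,V \right)} = \frac{7}{5}$ ($A{\left(X,V \right)} = \frac{7}{-6 + 11} = \frac{7}{5}$)
$j{\left(o \right)} = - \frac{202}{o}$ ($j{\left(o \right)} = - 4 \frac{o - \left(-101 + o\right)}{o + o} = - 4 \frac{101}{2 o} = - \frac{202}{o}$)
$p{\left(A{\left(0,5 \right)} \right)} - j{\left(-138 \right)} = \frac{7}{5} - - \frac{202}{-138} = \frac{7}{5} - \left(-202\right) \left(- \frac{1}{138}\right) = \frac{7}{5} - \frac{101}{69} = - \frac{22}{345}$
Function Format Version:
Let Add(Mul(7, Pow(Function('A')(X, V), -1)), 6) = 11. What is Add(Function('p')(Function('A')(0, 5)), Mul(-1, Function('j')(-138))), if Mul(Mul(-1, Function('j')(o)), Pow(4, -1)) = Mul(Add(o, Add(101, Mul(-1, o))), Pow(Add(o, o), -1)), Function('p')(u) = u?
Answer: Rational(-22, 345) ≈ -0.063768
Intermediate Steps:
Function('A')(X, V) = Rational(7, 5) (Function('A')(X, V) = Mul(7, Pow(Add(-6, 11), -1)) = Mul(7, Pow(5, -1)) = Mul(7, Rational(1, 5)) = Rational(7, 5))
Function('j')(o) = Mul(-202, Pow(o, -1)) (Function('j')(o) = Mul(-4, Mul(Add(o, Add(101, Mul(-1, o))), Pow(Add(o, o), -1))) = Mul(-4, Mul(101, Pow(Mul(2, o), -1))) = Mul(-4, Mul(101, Mul(Rational(1, 2), Pow(o, -1)))) = Mul(-4, Mul(Rational(101, 2), Pow(o, -1))) = Mul(-202, Pow(o, -1)))
Add(Function('p')(Function('A')(0, 5)), Mul(-1, Function('j')(-138))) = Add(Rational(7, 5), Mul(-1, Mul(-202, Pow(-138, -1)))) = Add(Rational(7, 5), Mul(-1, Mul(-202, Rational(-1, 138)))) = Add(Rational(7, 5), Mul(-1, Rational(101, 69))) = Add(Rational(7, 5), Rational(-101, 69)) = Rational(-22, 345)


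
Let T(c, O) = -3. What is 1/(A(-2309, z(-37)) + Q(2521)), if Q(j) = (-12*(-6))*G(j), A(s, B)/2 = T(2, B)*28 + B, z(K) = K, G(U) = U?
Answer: 1/181270 ≈ 5.5166e-6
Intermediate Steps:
A(s, B) = -168 + 2*B (A(s, B) = 2*(-3*28 + B) = 2*(-84 + B) = -168 + 2*B)
Q(j) = 72*j (Q(j) = (-12*(-6))*j = 72*j)
1/(A(-2309, z(-37)) + Q(2521)) = 1/((-168 + 2*(-37)) + 72*2521) = 1/((-168 - 74) + 181512) = 1/(-242 + 181512) = 1/181270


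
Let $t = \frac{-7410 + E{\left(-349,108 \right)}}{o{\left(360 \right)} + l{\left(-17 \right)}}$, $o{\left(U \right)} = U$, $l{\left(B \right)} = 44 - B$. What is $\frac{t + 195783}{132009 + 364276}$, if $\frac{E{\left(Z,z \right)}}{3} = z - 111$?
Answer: $\frac{82417224}{208935985} \approx 0.39446$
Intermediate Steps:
$E{\left(Z,z \right)} = -333 + 3 z$ ($E{\left(Z,z \right)} = 3 \left(z - 111\right) = 3 \left(-111 + z\right) = -333 + 3 z$)
$t = - \frac{7419}{421}$ ($t = \frac{-7410 + \left(-333 + 3 \cdot 108\right)}{360 + \left(44 - -17\right)} = \frac{-7410 + \left(-333 + 324\right)}{360 + \left(44 + 17\right)} = \frac{-7410 - 9}{360 + 61} = - \frac{7419}{421} \approx -17.622$)
$\frac{t + 195783}{132009 + 364276} = \frac{- \frac{7419}{421} + 195783}{132009 + 364276} = \frac{82417224}{421 \cdot 496285} = \frac{82417224}{421} \cdot \frac{1}{496285} = \frac{82417224}{208935985}$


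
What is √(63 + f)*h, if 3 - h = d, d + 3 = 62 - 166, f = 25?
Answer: 220*√22 ≈ 1031.9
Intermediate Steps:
d = -107 (d = -3 + (62 - 166) = -3 - 104 = -107)
h = 110 (h = 3 - 1*(-107) = 3 + 107 = 110)
√(63 + f)*h = √(63 + 25)*110 = √88*110 = (2*√22)*110 = 220*√22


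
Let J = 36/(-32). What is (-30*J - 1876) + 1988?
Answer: 583/4 ≈ 145.75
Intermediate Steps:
J = -9/8 (J = 36*(-1/32) = -9/8 ≈ -1.1250)
(-30*J - 1876) + 1988 = (-30*(-9/8) - 1876) + 1988 = (135/4 - 1876) + 1988 = -7369/4 + 1988 = 583/4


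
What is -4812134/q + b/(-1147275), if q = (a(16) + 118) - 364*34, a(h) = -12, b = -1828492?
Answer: 184775887723/469235475 ≈ 393.78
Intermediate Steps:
q = -12270 (q = (-12 + 118) - 364*34 = 106 - 12376 = -12270)
-4812134/q + b/(-1147275) = -4812134/(-12270) - 1828492/(-1147275) = -4812134*(-1/12270) - 1828492*(-1/1147275) = 2406067/6135 + 1828492/1147275 = 184775887723/469235475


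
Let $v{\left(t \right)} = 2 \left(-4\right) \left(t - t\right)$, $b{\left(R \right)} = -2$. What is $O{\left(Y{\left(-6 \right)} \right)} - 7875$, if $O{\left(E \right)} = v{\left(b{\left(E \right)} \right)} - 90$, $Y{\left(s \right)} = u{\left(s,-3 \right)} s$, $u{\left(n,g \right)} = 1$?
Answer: $-7965$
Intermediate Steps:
$v{\left(t \right)} = 0$ ($v{\left(t \right)} = \left(-8\right) 0 = 0$)
$Y{\left(s \right)} = s$ ($Y{\left(s \right)} = 1 s = s$)
$O{\left(E \right)} = -90$ ($O{\left(E \right)} = 0 - 90 = -90$)
$O{\left(Y{\left(-6 \right)} \right)} - 7875 = -90 - 7875 = -7965$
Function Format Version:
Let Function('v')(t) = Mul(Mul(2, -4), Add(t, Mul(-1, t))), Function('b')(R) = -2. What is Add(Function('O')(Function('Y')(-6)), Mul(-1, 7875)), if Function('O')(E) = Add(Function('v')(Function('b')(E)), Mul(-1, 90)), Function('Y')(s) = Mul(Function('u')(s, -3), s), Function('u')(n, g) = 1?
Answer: -7965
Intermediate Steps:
Function('v')(t) = 0 (Function('v')(t) = Mul(-8, 0) = 0)
Function('Y')(s) = s (Function('Y')(s) = Mul(1, s) = s)
Function('O')(E) = -90 (Function('O')(E) = Add(0, Mul(-1, 90)) = Add(0, -90) = -90)
Add(Function('O')(Function('Y')(-6)), Mul(-1, 7875)) = Add(-90, Mul(-1, 7875)) = Add(-90, -7875) = -7965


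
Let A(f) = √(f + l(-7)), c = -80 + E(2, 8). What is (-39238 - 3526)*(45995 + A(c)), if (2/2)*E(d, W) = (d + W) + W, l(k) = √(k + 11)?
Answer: -1966930180 - 85528*I*√15 ≈ -1.9669e+9 - 3.3125e+5*I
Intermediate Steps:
l(k) = √(11 + k)
E(d, W) = d + 2*W (E(d, W) = (d + W) + W = (W + d) + W = d + 2*W)
c = -62 (c = -80 + (2 + 2*8) = -80 + (2 + 16) = -80 + 18 = -62)
A(f) = √(2 + f) (A(f) = √(f + √(11 - 7)) = √(f + √4) = √(f + 2) = √(2 + f))
(-39238 - 3526)*(45995 + A(c)) = (-39238 - 3526)*(45995 + √(2 - 62)) = -42764*(45995 + √(-60)) = -42764*(45995 + 2*I*√15) = -1966930180 - 85528*I*√15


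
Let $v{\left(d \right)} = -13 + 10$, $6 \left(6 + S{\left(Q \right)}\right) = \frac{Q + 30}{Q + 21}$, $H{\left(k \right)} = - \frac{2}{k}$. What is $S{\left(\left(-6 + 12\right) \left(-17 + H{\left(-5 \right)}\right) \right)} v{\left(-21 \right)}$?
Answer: $\frac{2300}{131} \approx 17.557$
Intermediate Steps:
$S{\left(Q \right)} = -6 + \frac{30 + Q}{6 \left(21 + Q\right)}$ ($S{\left(Q \right)} = -6 + \frac{\left(Q + 30\right) \frac{1}{Q + 21}}{6} = -6 + \frac{\left(30 + Q\right) \frac{1}{21 + Q}}{6} = -6 + \frac{\frac{1}{21 + Q} \left(30 + Q\right)}{6} = -6 + \frac{30 + Q}{6 \left(21 + Q\right)}$)
$v{\left(d \right)} = -3$
$S{\left(\left(-6 + 12\right) \left(-17 + H{\left(-5 \right)}\right) \right)} v{\left(-21 \right)} = \frac{-726 - 35 \left(-6 + 12\right) \left(-17 - \frac{2}{-5}\right)}{6 \left(21 + \left(-6 + 12\right) \left(-17 - \frac{2}{-5}\right)\right)} \left(-3\right) = \frac{-726 - 35 \cdot 6 \left(-17 - - \frac{2}{5}\right)}{6 \left(21 + 6 \left(-17 - - \frac{2}{5}\right)\right)} \left(-3\right) = \frac{-726 - 35 \cdot 6 \left(-17 + \frac{2}{5}\right)}{6 \left(21 + 6 \left(-17 + \frac{2}{5}\right)\right)} \left(-3\right) = \frac{-726 - 35 \cdot 6 \left(- \frac{83}{5}\right)}{6 \left(21 + 6 \left(- \frac{83}{5}\right)\right)} \left(-3\right) = \frac{-726 - -3486}{6 \left(21 - \frac{498}{5}\right)} \left(-3\right) = \frac{-726 + 3486}{6 \left(- \frac{393}{5}\right)} \left(-3\right) = \frac{1}{6} \left(- \frac{5}{393}\right) 2760 \left(-3\right) = \left(- \frac{2300}{393}\right) \left(-3\right) = \frac{2300}{131}$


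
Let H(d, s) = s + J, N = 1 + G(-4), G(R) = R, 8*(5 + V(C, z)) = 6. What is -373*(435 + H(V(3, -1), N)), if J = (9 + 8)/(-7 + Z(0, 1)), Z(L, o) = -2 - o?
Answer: -1605019/10 ≈ -1.6050e+5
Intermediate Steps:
V(C, z) = -17/4 (V(C, z) = -5 + (1/8)*6 = -5 + 3/4 = -17/4)
J = -17/10 (J = (9 + 8)/(-7 + (-2 - 1*1)) = 17/(-7 + (-2 - 1)) = 17/(-7 - 3) = 17/(-10) = 17*(-1/10) = -17/10 ≈ -1.7000)
N = -3 (N = 1 - 4 = -3)
H(d, s) = -17/10 + s (H(d, s) = s - 17/10 = -17/10 + s)
-373*(435 + H(V(3, -1), N)) = -373*(435 + (-17/10 - 3)) = -373*(435 - 47/10) = -373*4303/10 = -1605019/10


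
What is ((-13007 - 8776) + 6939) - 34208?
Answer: -49052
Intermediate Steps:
((-13007 - 8776) + 6939) - 34208 = (-21783 + 6939) - 34208 = -14844 - 34208 = -49052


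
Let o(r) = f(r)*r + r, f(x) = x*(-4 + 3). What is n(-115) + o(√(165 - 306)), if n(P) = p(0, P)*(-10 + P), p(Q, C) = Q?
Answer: 141 + I*√141 ≈ 141.0 + 11.874*I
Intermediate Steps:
f(x) = -x (f(x) = x*(-1) = -x)
n(P) = 0 (n(P) = 0*(-10 + P) = 0)
o(r) = r - r² (o(r) = (-r)*r + r = -r² + r = r - r²)
n(-115) + o(√(165 - 306)) = 0 + √(165 - 306)*(1 - √(165 - 306)) = 0 + √(-141)*(1 - √(-141)) = 0 + (I*√141)*(1 - I*√141) = 0 + I*√141*(1 - I*√141) = I*√141*(1 - I*√141)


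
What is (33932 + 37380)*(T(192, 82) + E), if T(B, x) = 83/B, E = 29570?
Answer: 25304720011/12 ≈ 2.1087e+9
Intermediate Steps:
(33932 + 37380)*(T(192, 82) + E) = (33932 + 37380)*(83/192 + 29570) = 71312*(83*(1/192) + 29570) = 71312*(83/192 + 29570) = 71312*(5677523/192) = 25304720011/12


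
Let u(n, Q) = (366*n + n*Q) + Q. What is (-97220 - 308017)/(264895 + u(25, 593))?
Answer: -405237/289463 ≈ -1.4000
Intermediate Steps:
u(n, Q) = Q + 366*n + Q*n (u(n, Q) = (366*n + Q*n) + Q = Q + 366*n + Q*n)
(-97220 - 308017)/(264895 + u(25, 593)) = (-97220 - 308017)/(264895 + (593 + 366*25 + 593*25)) = -405237/(264895 + (593 + 9150 + 14825)) = -405237/(264895 + 24568) = -405237/289463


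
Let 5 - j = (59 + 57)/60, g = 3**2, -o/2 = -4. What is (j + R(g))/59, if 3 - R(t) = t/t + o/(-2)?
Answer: 136/885 ≈ 0.15367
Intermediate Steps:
o = 8 (o = -2*(-4) = 8)
g = 9
R(t) = 6 (R(t) = 3 - (t/t + 8/(-2)) = 3 - (1 + 8*(-1/2)) = 3 - (1 - 4) = 3 - 1*(-3) = 3 + 3 = 6)
j = 46/15 (j = 5 - (59 + 57)/60 = 5 - 116/60 = 5 - 1*29/15 = 5 - 29/15 = 46/15 ≈ 3.0667)
(j + R(g))/59 = (46/15 + 6)/59 = (136/15)*(1/59) = 136/885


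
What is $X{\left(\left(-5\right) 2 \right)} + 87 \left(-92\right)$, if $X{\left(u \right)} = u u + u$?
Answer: $-7914$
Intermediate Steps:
$X{\left(u \right)} = u + u^{2}$ ($X{\left(u \right)} = u^{2} + u = u + u^{2}$)
$X{\left(\left(-5\right) 2 \right)} + 87 \left(-92\right) = \left(-5\right) 2 \left(1 - 10\right) + 87 \left(-92\right) = - 10 \left(1 - 10\right) - 8004 = \left(-10\right) \left(-9\right) - 8004 = 90 - 8004 = -7914$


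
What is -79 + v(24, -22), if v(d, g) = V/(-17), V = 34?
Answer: -81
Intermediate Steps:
v(d, g) = -2 (v(d, g) = 34/(-17) = 34*(-1/17) = -2)
-79 + v(24, -22) = -79 - 2 = -81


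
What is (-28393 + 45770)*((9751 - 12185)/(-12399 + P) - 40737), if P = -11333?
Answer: -8399764202425/11866 ≈ -7.0789e+8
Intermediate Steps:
(-28393 + 45770)*((9751 - 12185)/(-12399 + P) - 40737) = (-28393 + 45770)*((9751 - 12185)/(-12399 - 11333) - 40737) = 17377*(-2434/(-23732) - 40737) = 17377*(-2434*(-1/23732) - 40737) = 17377*(1217/11866 - 40737) = 17377*(-483384025/11866) = -8399764202425/11866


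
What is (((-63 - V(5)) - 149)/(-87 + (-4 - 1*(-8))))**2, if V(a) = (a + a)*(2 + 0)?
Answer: 53824/6889 ≈ 7.8130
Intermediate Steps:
V(a) = 4*a (V(a) = (2*a)*2 = 4*a)
(((-63 - V(5)) - 149)/(-87 + (-4 - 1*(-8))))**2 = (((-63 - 4*5) - 149)/(-87 + (-4 - 1*(-8))))**2 = (((-63 - 1*20) - 149)/(-87 + (-4 + 8)))**2 = (((-63 - 20) - 149)/(-87 + 4))**2 = ((-83 - 149)/(-83))**2 = (-232*(-1/83))**2 = (232/83)**2 = 53824/6889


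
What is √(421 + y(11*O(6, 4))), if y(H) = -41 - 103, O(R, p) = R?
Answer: √277 ≈ 16.643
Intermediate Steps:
y(H) = -144
√(421 + y(11*O(6, 4))) = √(421 - 144) = √277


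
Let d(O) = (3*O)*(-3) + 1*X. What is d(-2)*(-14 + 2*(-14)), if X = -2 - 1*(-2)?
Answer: -756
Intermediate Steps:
X = 0 (X = -2 + 2 = 0)
d(O) = -9*O (d(O) = (3*O)*(-3) + 1*0 = -9*O + 0 = -9*O)
d(-2)*(-14 + 2*(-14)) = (-9*(-2))*(-14 + 2*(-14)) = 18*(-14 - 28) = 18*(-42) = -756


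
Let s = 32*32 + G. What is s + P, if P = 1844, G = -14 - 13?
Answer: 2841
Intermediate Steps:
G = -27
s = 997 (s = 32*32 - 27 = 1024 - 27 = 997)
s + P = 997 + 1844 = 2841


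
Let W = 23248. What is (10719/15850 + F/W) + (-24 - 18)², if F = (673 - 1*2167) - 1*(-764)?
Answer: 162559439003/92120200 ≈ 1764.6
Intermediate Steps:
F = -730 (F = (673 - 2167) + 764 = -1494 + 764 = -730)
(10719/15850 + F/W) + (-24 - 18)² = (10719/15850 - 730/23248) + (-24 - 18)² = (10719*(1/15850) - 730*1/23248) + (-42)² = (10719/15850 - 365/11624) + 1764 = 59406203/92120200 + 1764 = 162559439003/92120200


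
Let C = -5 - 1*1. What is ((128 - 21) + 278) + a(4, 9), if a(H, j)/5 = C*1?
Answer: 355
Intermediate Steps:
C = -6 (C = -5 - 1 = -6)
a(H, j) = -30 (a(H, j) = 5*(-6*1) = 5*(-6) = -30)
((128 - 21) + 278) + a(4, 9) = ((128 - 21) + 278) - 30 = (107 + 278) - 30 = 385 - 30 = 355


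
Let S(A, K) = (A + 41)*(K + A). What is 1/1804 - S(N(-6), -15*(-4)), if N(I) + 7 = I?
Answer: -2374063/1804 ≈ -1316.0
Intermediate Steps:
N(I) = -7 + I
S(A, K) = (41 + A)*(A + K)
1/1804 - S(N(-6), -15*(-4)) = 1/1804 - ((-7 - 6)² + 41*(-7 - 6) + 41*(-15*(-4)) + (-7 - 6)*(-15*(-4))) = 1/1804 - ((-13)² + 41*(-13) + 41*60 - 13*60) = 1/1804 - (169 - 533 + 2460 - 780) = 1/1804 - 1*1316 = 1/1804 - 1316 = -2374063/1804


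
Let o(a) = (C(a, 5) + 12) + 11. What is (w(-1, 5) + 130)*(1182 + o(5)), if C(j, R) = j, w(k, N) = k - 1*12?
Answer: 141570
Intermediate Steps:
w(k, N) = -12 + k (w(k, N) = k - 12 = -12 + k)
o(a) = 23 + a (o(a) = (a + 12) + 11 = (12 + a) + 11 = 23 + a)
(w(-1, 5) + 130)*(1182 + o(5)) = ((-12 - 1) + 130)*(1182 + (23 + 5)) = (-13 + 130)*(1182 + 28) = 117*1210 = 141570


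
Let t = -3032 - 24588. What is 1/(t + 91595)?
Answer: 1/63975 ≈ 1.5631e-5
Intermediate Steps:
t = -27620
1/(t + 91595) = 1/(-27620 + 91595) = 1/63975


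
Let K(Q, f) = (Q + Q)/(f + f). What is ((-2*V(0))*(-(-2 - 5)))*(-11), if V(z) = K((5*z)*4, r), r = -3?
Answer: 0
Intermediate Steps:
K(Q, f) = Q/f (K(Q, f) = (2*Q)/((2*f)) = (2*Q)*(1/(2*f)) = Q/f)
V(z) = -20*z/3 (V(z) = ((5*z)*4)/(-3) = (20*z)*(-⅓) = -20*z/3)
((-2*V(0))*(-(-2 - 5)))*(-11) = ((-(-40)*0/3)*(-(-2 - 5)))*(-11) = ((-2*0)*(-1*(-7)))*(-11) = (0*7)*(-11) = 0*(-11) = 0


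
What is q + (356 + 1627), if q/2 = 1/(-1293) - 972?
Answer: 50425/1293 ≈ 38.998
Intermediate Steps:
q = -2513594/1293 (q = 2*(1/(-1293) - 972) = 2*(-1/1293 - 972) = 2*(-1256797/1293) = -2513594/1293 ≈ -1944.0)
q + (356 + 1627) = -2513594/1293 + (356 + 1627) = -2513594/1293 + 1983 = 50425/1293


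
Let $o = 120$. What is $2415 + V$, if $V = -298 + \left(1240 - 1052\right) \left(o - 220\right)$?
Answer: $-16683$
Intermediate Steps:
$V = -19098$ ($V = -298 + \left(1240 - 1052\right) \left(120 - 220\right) = -298 + 188 \left(-100\right) = -298 - 18800 = -19098$)
$2415 + V = 2415 - 19098 = -16683$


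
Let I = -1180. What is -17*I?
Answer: 20060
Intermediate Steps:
-17*I = -17*(-1180) = 20060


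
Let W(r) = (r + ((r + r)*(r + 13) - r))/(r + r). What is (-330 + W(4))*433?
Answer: -135529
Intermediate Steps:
W(r) = 13 + r (W(r) = (r + ((2*r)*(13 + r) - r))/((2*r)) = (r + (2*r*(13 + r) - r))*(1/(2*r)) = (r + (-r + 2*r*(13 + r)))*(1/(2*r)) = (2*r*(13 + r))*(1/(2*r)) = 13 + r)
(-330 + W(4))*433 = (-330 + (13 + 4))*433 = (-330 + 17)*433 = -313*433 = -135529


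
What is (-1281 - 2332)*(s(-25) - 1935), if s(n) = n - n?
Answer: 6991155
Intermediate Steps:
s(n) = 0
(-1281 - 2332)*(s(-25) - 1935) = (-1281 - 2332)*(0 - 1935) = -3613*(-1935) = 6991155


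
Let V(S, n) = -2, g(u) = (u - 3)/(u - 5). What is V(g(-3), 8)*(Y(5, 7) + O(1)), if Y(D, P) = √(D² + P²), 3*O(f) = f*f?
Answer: -⅔ - 2*√74 ≈ -17.871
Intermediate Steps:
O(f) = f²/3 (O(f) = (f*f)/3 = f²/3)
g(u) = (-3 + u)/(-5 + u)
V(g(-3), 8)*(Y(5, 7) + O(1)) = -2*(√(5² + 7²) + (⅓)*1²) = -2*(√(25 + 49) + (⅓)*1) = -2*(√74 + ⅓) = -2*(⅓ + √74) = -⅔ - 2*√74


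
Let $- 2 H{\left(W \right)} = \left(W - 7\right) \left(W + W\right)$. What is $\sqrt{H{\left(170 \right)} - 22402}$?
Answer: $24 i \sqrt{87} \approx 223.86 i$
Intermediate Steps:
$H{\left(W \right)} = - W \left(-7 + W\right)$ ($H{\left(W \right)} = - \frac{\left(W - 7\right) \left(W + W\right)}{2} = - \frac{\left(-7 + W\right) 2 W}{2} = - \frac{2 W \left(-7 + W\right)}{2} = - W \left(-7 + W\right)$)
$\sqrt{H{\left(170 \right)} - 22402} = \sqrt{170 \left(7 - 170\right) - 22402} = \sqrt{170 \left(-163\right) - 22402} = \sqrt{-27710 - 22402} = \sqrt{-50112} = 24 i \sqrt{87}$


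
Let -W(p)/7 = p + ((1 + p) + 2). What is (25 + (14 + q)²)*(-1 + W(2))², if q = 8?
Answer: 1272500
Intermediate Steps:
W(p) = -21 - 14*p (W(p) = -7*(p + ((1 + p) + 2)) = -7*(p + (3 + p)) = -7*(3 + 2*p) = -21 - 14*p)
(25 + (14 + q)²)*(-1 + W(2))² = (25 + (14 + 8)²)*(-1 + (-21 - 14*2))² = (25 + 22²)*(-1 + (-21 - 28))² = (25 + 484)*(-1 - 49)² = 509*(-50)² = 509*2500 = 1272500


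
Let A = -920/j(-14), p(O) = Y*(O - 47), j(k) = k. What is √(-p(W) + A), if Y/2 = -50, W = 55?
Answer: 2*√10605/7 ≈ 29.423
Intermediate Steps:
Y = -100 (Y = 2*(-50) = -100)
p(O) = 4700 - 100*O (p(O) = -100*(O - 47) = -100*(-47 + O) = 4700 - 100*O)
A = 460/7 (A = -920/(-14) = -920*(-1/14) = 460/7 ≈ 65.714)
√(-p(W) + A) = √(-(4700 - 100*55) + 460/7) = √(-(4700 - 5500) + 460/7) = √(-1*(-800) + 460/7) = √(800 + 460/7) = √(6060/7) = 2*√10605/7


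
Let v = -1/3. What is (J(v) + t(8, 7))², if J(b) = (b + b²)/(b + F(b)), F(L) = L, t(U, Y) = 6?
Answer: 361/9 ≈ 40.111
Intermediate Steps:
v = -⅓ (v = -1*⅓ = -⅓ ≈ -0.33333)
J(b) = (b + b²)/(2*b) (J(b) = (b + b²)/(b + b) = (b + b²)/((2*b)) = (b + b²)*(1/(2*b)) = (b + b²)/(2*b))
(J(v) + t(8, 7))² = ((½ + (½)*(-⅓)) + 6)² = ((½ - ⅙) + 6)² = (⅓ + 6)² = (19/3)² = 361/9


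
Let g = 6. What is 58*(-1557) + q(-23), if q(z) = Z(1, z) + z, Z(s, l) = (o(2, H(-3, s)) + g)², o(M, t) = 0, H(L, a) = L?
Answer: -90293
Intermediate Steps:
Z(s, l) = 36 (Z(s, l) = (0 + 6)² = 6² = 36)
q(z) = 36 + z
58*(-1557) + q(-23) = 58*(-1557) + (36 - 23) = -90306 + 13 = -90293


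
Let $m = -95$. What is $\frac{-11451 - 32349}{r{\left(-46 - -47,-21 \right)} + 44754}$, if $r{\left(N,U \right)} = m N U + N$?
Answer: $- \frac{876}{935} \approx -0.9369$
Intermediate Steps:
$r{\left(N,U \right)} = N - 95 N U$ ($r{\left(N,U \right)} = - 95 N U + N = N - 95 N U$)
$\frac{-11451 - 32349}{r{\left(-46 - -47,-21 \right)} + 44754} = \frac{-11451 - 32349}{\left(-46 - -47\right) \left(1 - -1995\right) + 44754} = - \frac{43800}{\left(-46 + 47\right) \left(1 + 1995\right) + 44754} = - \frac{43800}{1 \cdot 1996 + 44754} = - \frac{43800}{1996 + 44754} = - \frac{43800}{46750} = \left(-43800\right) \frac{1}{46750} = - \frac{876}{935}$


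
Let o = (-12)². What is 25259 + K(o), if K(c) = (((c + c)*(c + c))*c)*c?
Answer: 1719952043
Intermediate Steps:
o = 144
K(c) = 4*c⁴ (K(c) = (((2*c)*(2*c))*c)*c = ((4*c²)*c)*c = (4*c³)*c = 4*c⁴)
25259 + K(o) = 25259 + 4*144⁴ = 25259 + 4*429981696 = 25259 + 1719926784 = 1719952043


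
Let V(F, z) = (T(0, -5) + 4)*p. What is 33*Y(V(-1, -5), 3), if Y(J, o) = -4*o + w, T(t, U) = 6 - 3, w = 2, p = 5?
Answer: -330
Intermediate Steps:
T(t, U) = 3
V(F, z) = 35 (V(F, z) = (3 + 4)*5 = 7*5 = 35)
Y(J, o) = 2 - 4*o (Y(J, o) = -4*o + 2 = 2 - 4*o)
33*Y(V(-1, -5), 3) = 33*(2 - 4*3) = 33*(2 - 12) = 33*(-10) = -330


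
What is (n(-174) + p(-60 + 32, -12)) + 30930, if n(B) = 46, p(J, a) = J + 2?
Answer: 30950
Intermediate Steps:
p(J, a) = 2 + J
(n(-174) + p(-60 + 32, -12)) + 30930 = (46 + (2 + (-60 + 32))) + 30930 = (46 + (2 - 28)) + 30930 = (46 - 26) + 30930 = 20 + 30930 = 30950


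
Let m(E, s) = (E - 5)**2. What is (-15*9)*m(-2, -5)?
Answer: -6615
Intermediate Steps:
m(E, s) = (-5 + E)**2
(-15*9)*m(-2, -5) = (-15*9)*(-5 - 2)**2 = -135*(-7)**2 = -135*49 = -6615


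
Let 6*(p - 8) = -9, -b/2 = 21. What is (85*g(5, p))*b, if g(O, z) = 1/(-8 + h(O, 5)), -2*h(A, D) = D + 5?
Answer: 3570/13 ≈ 274.62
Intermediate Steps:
b = -42 (b = -2*21 = -42)
p = 13/2 (p = 8 + (⅙)*(-9) = 8 - 3/2 = 13/2 ≈ 6.5000)
h(A, D) = -5/2 - D/2 (h(A, D) = -(D + 5)/2 = -(5 + D)/2 = -5/2 - D/2)
g(O, z) = -1/13 (g(O, z) = 1/(-8 + (-5/2 - ½*5)) = 1/(-8 + (-5/2 - 5/2)) = 1/(-8 - 5) = 1/(-13) = -1/13)
(85*g(5, p))*b = (85*(-1/13))*(-42) = -85/13*(-42) = 3570/13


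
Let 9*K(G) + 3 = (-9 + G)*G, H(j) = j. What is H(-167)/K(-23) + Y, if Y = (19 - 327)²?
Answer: 69533809/733 ≈ 94862.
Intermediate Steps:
Y = 94864 (Y = (-308)² = 94864)
K(G) = -⅓ + G*(-9 + G)/9 (K(G) = -⅓ + ((-9 + G)*G)/9 = -⅓ + (G*(-9 + G))/9 = -⅓ + G*(-9 + G)/9)
H(-167)/K(-23) + Y = -167/(-⅓ - 1*(-23) + (⅑)*(-23)²) + 94864 = -167/(-⅓ + 23 + (⅑)*529) + 94864 = -167/(-⅓ + 23 + 529/9) + 94864 = -167/733/9 + 94864 = -167*9/733 + 94864 = -1503/733 + 94864 = 69533809/733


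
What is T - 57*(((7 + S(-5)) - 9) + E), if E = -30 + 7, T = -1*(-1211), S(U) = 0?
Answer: 2636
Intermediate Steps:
T = 1211
E = -23
T - 57*(((7 + S(-5)) - 9) + E) = 1211 - 57*(((7 + 0) - 9) - 23) = 1211 - 57*((7 - 9) - 23) = 1211 - 57*(-2 - 23) = 1211 - 57*(-25) = 1211 - 1*(-1425) = 1211 + 1425 = 2636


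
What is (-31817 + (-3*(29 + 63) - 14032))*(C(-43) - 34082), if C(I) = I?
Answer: 1574015625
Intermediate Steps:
(-31817 + (-3*(29 + 63) - 14032))*(C(-43) - 34082) = (-31817 + (-3*(29 + 63) - 14032))*(-43 - 34082) = (-31817 + (-3*92 - 14032))*(-34125) = (-31817 + (-276 - 14032))*(-34125) = (-31817 - 14308)*(-34125) = -46125*(-34125) = 1574015625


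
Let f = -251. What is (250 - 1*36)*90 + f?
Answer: 19009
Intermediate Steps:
(250 - 1*36)*90 + f = (250 - 1*36)*90 - 251 = (250 - 36)*90 - 251 = 214*90 - 251 = 19260 - 251 = 19009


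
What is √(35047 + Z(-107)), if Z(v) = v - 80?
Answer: 2*√8715 ≈ 186.71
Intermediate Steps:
Z(v) = -80 + v
√(35047 + Z(-107)) = √(35047 + (-80 - 107)) = √(35047 - 187) = √34860 = 2*√8715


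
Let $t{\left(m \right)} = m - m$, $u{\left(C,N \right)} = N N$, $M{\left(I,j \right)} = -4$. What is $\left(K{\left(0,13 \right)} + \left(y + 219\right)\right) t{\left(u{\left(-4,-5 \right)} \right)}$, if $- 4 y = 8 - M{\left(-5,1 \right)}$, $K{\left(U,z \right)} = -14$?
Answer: $0$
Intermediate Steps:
$u{\left(C,N \right)} = N^{2}$
$y = -3$ ($y = - \frac{8 - -4}{4} = - \frac{8 + 4}{4} = \left(- \frac{1}{4}\right) 12 = -3$)
$t{\left(m \right)} = 0$
$\left(K{\left(0,13 \right)} + \left(y + 219\right)\right) t{\left(u{\left(-4,-5 \right)} \right)} = \left(-14 + \left(-3 + 219\right)\right) 0 = \left(-14 + 216\right) 0 = 202 \cdot 0 = 0$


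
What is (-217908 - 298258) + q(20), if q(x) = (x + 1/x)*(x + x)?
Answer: -515364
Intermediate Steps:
q(x) = 2*x*(x + 1/x) (q(x) = (x + 1/x)*(2*x) = 2*x*(x + 1/x))
(-217908 - 298258) + q(20) = (-217908 - 298258) + (2 + 2*20**2) = -516166 + (2 + 2*400) = -516166 + (2 + 800) = -516166 + 802 = -515364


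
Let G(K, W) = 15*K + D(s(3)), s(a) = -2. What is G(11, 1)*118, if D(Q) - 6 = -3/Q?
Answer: 20355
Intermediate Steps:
D(Q) = 6 - 3/Q
G(K, W) = 15/2 + 15*K (G(K, W) = 15*K + (6 - 3/(-2)) = 15*K + (6 - 3*(-1/2)) = 15*K + (6 + 3/2) = 15*K + 15/2 = 15/2 + 15*K)
G(11, 1)*118 = (15/2 + 15*11)*118 = (15/2 + 165)*118 = (345/2)*118 = 20355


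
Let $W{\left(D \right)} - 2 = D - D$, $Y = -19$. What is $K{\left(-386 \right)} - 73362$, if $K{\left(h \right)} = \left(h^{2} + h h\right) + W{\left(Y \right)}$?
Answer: $224632$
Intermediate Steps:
$W{\left(D \right)} = 2$ ($W{\left(D \right)} = 2 + \left(D - D\right) = 2 + 0 = 2$)
$K{\left(h \right)} = 2 + 2 h^{2}$ ($K{\left(h \right)} = \left(h^{2} + h h\right) + 2 = \left(h^{2} + h^{2}\right) + 2 = 2 h^{2} + 2 = 2 + 2 h^{2}$)
$K{\left(-386 \right)} - 73362 = \left(2 + 2 \left(-386\right)^{2}\right) - 73362 = \left(2 + 2 \cdot 148996\right) - 73362 = \left(2 + 297992\right) - 73362 = 297994 - 73362 = 224632$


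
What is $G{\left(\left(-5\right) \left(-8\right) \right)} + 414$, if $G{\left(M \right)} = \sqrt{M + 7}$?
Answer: $414 + \sqrt{47} \approx 420.86$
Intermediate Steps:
$G{\left(M \right)} = \sqrt{7 + M}$
$G{\left(\left(-5\right) \left(-8\right) \right)} + 414 = \sqrt{7 - -40} + 414 = \sqrt{7 + 40} + 414 = \sqrt{47} + 414 = 414 + \sqrt{47}$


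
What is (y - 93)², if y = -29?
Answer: 14884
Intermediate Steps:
(y - 93)² = (-29 - 93)² = (-122)² = 14884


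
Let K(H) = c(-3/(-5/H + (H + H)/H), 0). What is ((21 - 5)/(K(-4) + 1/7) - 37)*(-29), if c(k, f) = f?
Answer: -2175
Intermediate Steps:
K(H) = 0
((21 - 5)/(K(-4) + 1/7) - 37)*(-29) = ((21 - 5)/(0 + 1/7) - 37)*(-29) = (16/(0 + ⅐) - 37)*(-29) = (16/(⅐) - 37)*(-29) = (16*7 - 37)*(-29) = (112 - 37)*(-29) = 75*(-29) = -2175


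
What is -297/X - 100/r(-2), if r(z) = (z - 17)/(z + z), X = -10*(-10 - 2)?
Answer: -17881/760 ≈ -23.528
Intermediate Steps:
X = 120 (X = -10*(-12) = 120)
r(z) = (-17 + z)/(2*z) (r(z) = (-17 + z)/((2*z)) = (-17 + z)*(1/(2*z)) = (-17 + z)/(2*z))
-297/X - 100/r(-2) = -297/120 - 100*(-4/(-17 - 2)) = -297*1/120 - 100/((1/2)*(-1/2)*(-19)) = -99/40 - 100/19/4 = -99/40 - 100*4/19 = -99/40 - 400/19 = -17881/760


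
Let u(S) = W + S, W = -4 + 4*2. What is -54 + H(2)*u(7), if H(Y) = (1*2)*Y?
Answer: -10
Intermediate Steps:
W = 4 (W = -4 + 8 = 4)
H(Y) = 2*Y
u(S) = 4 + S
-54 + H(2)*u(7) = -54 + (2*2)*(4 + 7) = -54 + 4*11 = -54 + 44 = -10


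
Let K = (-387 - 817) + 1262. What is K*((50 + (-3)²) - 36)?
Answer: 1334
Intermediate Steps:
K = 58 (K = -1204 + 1262 = 58)
K*((50 + (-3)²) - 36) = 58*((50 + (-3)²) - 36) = 58*((50 + 9) - 36) = 58*(59 - 36) = 58*23 = 1334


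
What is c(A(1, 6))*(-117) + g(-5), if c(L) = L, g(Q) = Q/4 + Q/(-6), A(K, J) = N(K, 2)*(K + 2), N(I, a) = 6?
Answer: -25277/12 ≈ -2106.4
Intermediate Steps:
A(K, J) = 12 + 6*K (A(K, J) = 6*(K + 2) = 6*(2 + K) = 12 + 6*K)
g(Q) = Q/12 (g(Q) = Q*(¼) + Q*(-⅙) = Q/4 - Q/6 = Q/12)
c(A(1, 6))*(-117) + g(-5) = (12 + 6*1)*(-117) + (1/12)*(-5) = (12 + 6)*(-117) - 5/12 = 18*(-117) - 5/12 = -2106 - 5/12 = -25277/12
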